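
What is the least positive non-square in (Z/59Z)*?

2

(2/59) = −1, so 2 is the smallest positive non-residue mod 59.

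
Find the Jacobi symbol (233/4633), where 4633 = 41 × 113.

Reciprocity: 233 ≡ 1 and 4633 ≡ 1 (mod 4), so (233/4633) = +(4633/233).
Reduce top mod 233: now compute (206/233).
Pull out 2: since 233 ≡ 1 (mod 8), (2/233) = +1.
Reciprocity: 103 ≡ 3 and 233 ≡ 1 (mod 4), so (103/233) = +(233/103).
Reduce top mod 103: now compute (27/103).
Reciprocity: 27 ≡ 3 and 103 ≡ 3 (mod 4), so (27/103) = −(103/27).
Reduce top mod 27: now compute (22/27).
Pull out 2: since 27 ≡ 3 (mod 8), (2/27) = -1.
Reciprocity: 11 ≡ 3 and 27 ≡ 3 (mod 4), so (11/27) = −(27/11).
Reduce top mod 11: now compute (5/11).
Reciprocity: 5 ≡ 1 and 11 ≡ 3 (mod 4), so (5/11) = +(11/5).
Reduce top mod 5: now compute (1/5).
Reached (1/5) = 1. Collecting the sign flips along the way, the symbol is -1.

-1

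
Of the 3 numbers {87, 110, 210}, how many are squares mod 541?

1

(87/541) = -1 → non-residue.
(110/541) = +1 → QR.
(210/541) = -1 → non-residue.
Total quadratic residues among the 3: 1.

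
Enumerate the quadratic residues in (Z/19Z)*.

Square k = 1,…,9 (k and 19−k give the same square):
1²=1, 2²=4, 3²=9, 4²=16, 5²≡6, 6²≡17, 7²≡11, 8²≡7, 9²≡5 (mod 19).
So the quadratic residues mod 19 are {1, 4, 5, 6, 7, 9, 11, 16, 17}.

1,4,5,6,7,9,11,16,17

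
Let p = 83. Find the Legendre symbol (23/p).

Euler's criterion: (23/83) ≡ 23^41 (mod 83).
23^2 ≡ 31 (mod 83)
23^4 ≡ 48 (mod 83)
23^8 ≡ 63 (mod 83)
23^16 ≡ 68 (mod 83)
23^32 ≡ 59 (mod 83)
23^41 = 23^(32+8+1) ≡ 1 (mod 83).
Result is 1, so (23/83) = 1.

1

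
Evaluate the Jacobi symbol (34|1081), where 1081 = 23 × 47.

Pull out 2: since 1081 ≡ 1 (mod 8), (2/1081) = +1.
Reciprocity: 17 ≡ 1 and 1081 ≡ 1 (mod 4), so (17/1081) = +(1081/17).
Reduce top mod 17: now compute (10/17).
Pull out 2: since 17 ≡ 1 (mod 8), (2/17) = +1.
Reciprocity: 5 ≡ 1 and 17 ≡ 1 (mod 4), so (5/17) = +(17/5).
Reduce top mod 5: now compute (2/5).
Pull out 2: since 5 ≡ 5 (mod 8), (2/5) = -1.
Reached (1/5) = 1. Collecting the sign flips along the way, the symbol is -1.

-1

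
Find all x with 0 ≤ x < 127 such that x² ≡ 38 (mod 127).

Since 127 ≡ 3 (mod 4), a square root of 38 is 38^((127+1)/4) = 38^32 mod 127.
Repeated squaring: 38^2≡47, 38^4≡50, 38^8≡87, 38^16≡76, 38^32≡61 (mod 127).
38^32 = 38^(32) ≡ 61 (mod 127).
Check: 61² = 3721 ≡ 38 (mod 127). The two roots are 61 and 66.

61, 66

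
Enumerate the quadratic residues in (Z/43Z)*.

1,4,6,9,10,11,13,14,15,16,17,21,23,24,25,31,35,36,38,40,41

Square k = 1,…,21 (k and 43−k give the same square):
1²=1, 2²=4, 3²=9, 4²=16, 5²=25, 6²=36, 7²≡6, 8²≡21, 9²≡38, 10²≡14, 11²≡35, 12²≡15, 13²≡40, 14²≡24, 15²≡10, 16²≡41, 17²≡31, 18²≡23, 19²≡17, 20²≡13, 21²≡11 (mod 43).
So the quadratic residues mod 43 are {1, 4, 6, 9, 10, 11, 13, 14, 15, 16, 17, 21, 23, 24, 25, 31, 35, 36, 38, 40, 41}.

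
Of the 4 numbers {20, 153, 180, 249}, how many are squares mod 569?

4

(20/569) = +1 → QR.
(153/569) = +1 → QR.
(180/569) = +1 → QR.
(249/569) = +1 → QR.
Total quadratic residues among the 4: 4.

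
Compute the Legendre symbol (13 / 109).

Reciprocity: 13 ≡ 1 and 109 ≡ 1 (mod 4), so (13/109) = +(109/13).
Reduce top mod 13: now compute (5/13).
Reciprocity: 5 ≡ 1 and 13 ≡ 1 (mod 4), so (5/13) = +(13/5).
Reduce top mod 5: now compute (3/5).
Reciprocity: 3 ≡ 3 and 5 ≡ 1 (mod 4), so (3/5) = +(5/3).
Reduce top mod 3: now compute (2/3).
Pull out 2: since 3 ≡ 3 (mod 8), (2/3) = -1.
Reached (1/3) = 1. Collecting the sign flips along the way, the symbol is -1.

-1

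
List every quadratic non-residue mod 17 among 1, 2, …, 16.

3 5 6 7 10 11 12 14

Square k = 1,…,8 (k and 17−k give the same square):
1²=1, 2²=4, 3²=9, 4²=16, 5²≡8, 6²≡2, 7²≡15, 8²≡13 (mod 17).
The residues are {1, 2, 4, 8, 9, 13, 15, 16}; the non-residues are the remaining 8 nonzero classes.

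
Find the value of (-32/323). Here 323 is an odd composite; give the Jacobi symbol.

First reduce: -32 ≡ 291 (mod 323).
Reciprocity: 291 ≡ 3 and 323 ≡ 3 (mod 4), so (291/323) = −(323/291).
Reduce top mod 291: now compute (32/291).
Pull out 2^5: since 291 ≡ 3 (mod 8), (2/291) = -1, so (2/291)^5 = -1.
Reached (1/291) = 1. Collecting the sign flips along the way, the symbol is +1.

1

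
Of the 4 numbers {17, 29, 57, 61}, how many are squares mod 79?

(17/79) = -1 → non-residue.
(29/79) = -1 → non-residue.
(57/79) = -1 → non-residue.
(61/79) = -1 → non-residue.
Total quadratic residues among the 4: 0.

0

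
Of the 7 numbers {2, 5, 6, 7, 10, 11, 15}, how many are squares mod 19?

4

(2/19) = -1 → non-residue.
(5/19) = +1 → QR.
(6/19) = +1 → QR.
(7/19) = +1 → QR.
(10/19) = -1 → non-residue.
(11/19) = +1 → QR.
(15/19) = -1 → non-residue.
Total quadratic residues among the 7: 4.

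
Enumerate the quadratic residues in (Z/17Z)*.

1,2,4,8,9,13,15,16

Square k = 1,…,8 (k and 17−k give the same square):
1²=1, 2²=4, 3²=9, 4²=16, 5²≡8, 6²≡2, 7²≡15, 8²≡13 (mod 17).
So the quadratic residues mod 17 are {1, 2, 4, 8, 9, 13, 15, 16}.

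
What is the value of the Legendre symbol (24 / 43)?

1

Pull out 2^3: since 43 ≡ 3 (mod 8), (2/43) = -1, so (2/43)^3 = -1.
Reciprocity: 3 ≡ 3 and 43 ≡ 3 (mod 4), so (3/43) = −(43/3).
Reduce top mod 3: now compute (1/3).
Reached (1/3) = 1. Collecting the sign flips along the way, the symbol is +1.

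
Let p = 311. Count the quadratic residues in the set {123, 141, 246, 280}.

2

(123/311) = -1 → non-residue.
(141/311) = +1 → QR.
(246/311) = -1 → non-residue.
(280/311) = +1 → QR.
Total quadratic residues among the 4: 2.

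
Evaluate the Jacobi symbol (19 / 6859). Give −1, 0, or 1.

0

Reciprocity: 19 ≡ 3 and 6859 ≡ 3 (mod 4), so (19/6859) = −(6859/19).
Reduce top mod 19: now compute (0/19).
Top reduces to 0: gcd > 1, so the symbol is 0.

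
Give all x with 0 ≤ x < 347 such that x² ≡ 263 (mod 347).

144, 203

Since 347 ≡ 3 (mod 4), a square root of 263 is 263^((347+1)/4) = 263^87 mod 347.
Repeated squaring: 263^2≡116, 263^4≡270, 263^8≡30, 263^16≡206, 263^32≡102, 263^64≡341 (mod 347).
263^87 = 263^(64+16+4+2+1) ≡ 144 (mod 347).
Check: 144² = 20736 ≡ 263 (mod 347). The two roots are 144 and 203.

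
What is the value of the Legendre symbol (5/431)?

1

Reciprocity: 5 ≡ 1 and 431 ≡ 3 (mod 4), so (5/431) = +(431/5).
Reduce top mod 5: now compute (1/5).
Reached (1/5) = 1. Collecting the sign flips along the way, the symbol is +1.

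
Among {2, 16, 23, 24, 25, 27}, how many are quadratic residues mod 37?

3

(2/37) = -1 → non-residue.
(16/37) = +1 → QR.
(23/37) = -1 → non-residue.
(24/37) = -1 → non-residue.
(25/37) = +1 → QR.
(27/37) = +1 → QR.
Total quadratic residues among the 6: 3.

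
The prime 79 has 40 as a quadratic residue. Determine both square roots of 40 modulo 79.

Since 79 ≡ 3 (mod 4), a square root of 40 is 40^((79+1)/4) = 40^20 mod 79.
Repeated squaring: 40^2≡20, 40^4≡5, 40^8≡25, 40^16≡72 (mod 79).
40^20 = 40^(16+4) ≡ 44 (mod 79).
Check: 44² = 1936 ≡ 40 (mod 79). The two roots are 35 and 44.

35, 44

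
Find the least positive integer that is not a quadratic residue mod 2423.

5

(2/2423) = +1, so 2 is a residue.
(3/2423) = +1, so 3 is a residue.
(4/2423) = +1, so 4 is a residue.
(5/2423) = −1, so 5 is the smallest positive non-residue mod 2423.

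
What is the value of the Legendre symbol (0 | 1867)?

Top reduces to 0: gcd > 1, so the symbol is 0.

0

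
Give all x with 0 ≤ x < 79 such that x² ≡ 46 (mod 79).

Since 79 ≡ 3 (mod 4), a square root of 46 is 46^((79+1)/4) = 46^20 mod 79.
Repeated squaring: 46^2≡62, 46^4≡52, 46^8≡18, 46^16≡8 (mod 79).
46^20 = 46^(16+4) ≡ 21 (mod 79).
Check: 21² = 441 ≡ 46 (mod 79). The two roots are 21 and 58.

21, 58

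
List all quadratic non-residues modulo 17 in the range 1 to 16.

3, 5, 6, 7, 10, 11, 12, 14

Square k = 1,…,8 (k and 17−k give the same square):
1²=1, 2²=4, 3²=9, 4²=16, 5²≡8, 6²≡2, 7²≡15, 8²≡13 (mod 17).
The residues are {1, 2, 4, 8, 9, 13, 15, 16}; the non-residues are the remaining 8 nonzero classes.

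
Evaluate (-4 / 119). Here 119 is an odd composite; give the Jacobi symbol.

First reduce: -4 ≡ 115 (mod 119).
Reciprocity: 115 ≡ 3 and 119 ≡ 3 (mod 4), so (115/119) = −(119/115).
Reduce top mod 115: now compute (4/115).
Pull out 2^2: since 115 ≡ 3 (mod 8), (2/115) = -1, so (2/115)^2 = +1.
Reached (1/115) = 1. Collecting the sign flips along the way, the symbol is -1.

-1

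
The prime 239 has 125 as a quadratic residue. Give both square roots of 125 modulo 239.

84, 155

Since 239 ≡ 3 (mod 4), a square root of 125 is 125^((239+1)/4) = 125^60 mod 239.
Repeated squaring: 125^2≡90, 125^4≡213, 125^8≡198, 125^16≡8, 125^32≡64 (mod 239).
125^60 = 125^(32+16+8+4) ≡ 155 (mod 239).
Check: 155² = 24025 ≡ 125 (mod 239). The two roots are 84 and 155.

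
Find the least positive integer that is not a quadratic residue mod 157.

2

(2/157) = −1, so 2 is the smallest positive non-residue mod 157.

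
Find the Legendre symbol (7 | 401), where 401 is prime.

Reciprocity: 7 ≡ 3 and 401 ≡ 1 (mod 4), so (7/401) = +(401/7).
Reduce top mod 7: now compute (2/7).
Pull out 2: since 7 ≡ 7 (mod 8), (2/7) = +1.
Reached (1/7) = 1. Collecting the sign flips along the way, the symbol is +1.

1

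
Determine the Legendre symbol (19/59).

Reciprocity: 19 ≡ 3 and 59 ≡ 3 (mod 4), so (19/59) = −(59/19).
Reduce top mod 19: now compute (2/19).
Pull out 2: since 19 ≡ 3 (mod 8), (2/19) = -1.
Reached (1/19) = 1. Collecting the sign flips along the way, the symbol is +1.

1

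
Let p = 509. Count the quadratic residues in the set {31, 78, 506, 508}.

(31/509) = -1 → non-residue.
(78/509) = -1 → non-residue.
(506/509) = -1 → non-residue.
(508/509) = +1 → QR.
Total quadratic residues among the 4: 1.

1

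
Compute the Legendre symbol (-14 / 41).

Euler's criterion: (-14/41) ≡ 27^20 (mod 41).
27^2 ≡ 32 (mod 41)
27^4 ≡ 40 (mod 41)
27^8 ≡ 1 (mod 41)
27^16 ≡ 1 (mod 41)
27^20 = 27^(16+4) ≡ 40 (mod 41).
Result is 40 ≡ −1, so (-14/41) = −1.

-1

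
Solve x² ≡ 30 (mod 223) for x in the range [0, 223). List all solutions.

91, 132

Since 223 ≡ 3 (mod 4), a square root of 30 is 30^((223+1)/4) = 30^56 mod 223.
Repeated squaring: 30^2≡8, 30^4≡64, 30^8≡82, 30^16≡34, 30^32≡41 (mod 223).
30^56 = 30^(32+16+8) ≡ 132 (mod 223).
Check: 132² = 17424 ≡ 30 (mod 223). The two roots are 91 and 132.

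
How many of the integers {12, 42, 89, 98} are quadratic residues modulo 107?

(12/107) = +1 → QR.
(42/107) = +1 → QR.
(89/107) = +1 → QR.
(98/107) = -1 → non-residue.
Total quadratic residues among the 4: 3.

3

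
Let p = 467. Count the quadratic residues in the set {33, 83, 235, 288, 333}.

1

(33/467) = -1 → non-residue.
(83/467) = +1 → QR.
(235/467) = -1 → non-residue.
(288/467) = -1 → non-residue.
(333/467) = -1 → non-residue.
Total quadratic residues among the 5: 1.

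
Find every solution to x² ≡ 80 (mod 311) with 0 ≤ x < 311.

154, 157

Since 311 ≡ 3 (mod 4), a square root of 80 is 80^((311+1)/4) = 80^78 mod 311.
Repeated squaring: 80^2≡180, 80^4≡56, 80^8≡26, 80^16≡54, 80^32≡117, 80^64≡5 (mod 311).
80^78 = 80^(64+8+4+2) ≡ 157 (mod 311).
Check: 157² = 24649 ≡ 80 (mod 311). The two roots are 154 and 157.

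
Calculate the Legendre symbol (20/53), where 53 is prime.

Pull out 2^2: since 53 ≡ 5 (mod 8), (2/53) = -1, so (2/53)^2 = +1.
Reciprocity: 5 ≡ 1 and 53 ≡ 1 (mod 4), so (5/53) = +(53/5).
Reduce top mod 5: now compute (3/5).
Reciprocity: 3 ≡ 3 and 5 ≡ 1 (mod 4), so (3/5) = +(5/3).
Reduce top mod 3: now compute (2/3).
Pull out 2: since 3 ≡ 3 (mod 8), (2/3) = -1.
Reached (1/3) = 1. Collecting the sign flips along the way, the symbol is -1.

-1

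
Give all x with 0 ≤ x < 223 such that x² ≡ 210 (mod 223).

87, 136

Since 223 ≡ 3 (mod 4), a square root of 210 is 210^((223+1)/4) = 210^56 mod 223.
Repeated squaring: 210^2≡169, 210^4≡17, 210^8≡66, 210^16≡119, 210^32≡112 (mod 223).
210^56 = 210^(32+16+8) ≡ 136 (mod 223).
Check: 136² = 18496 ≡ 210 (mod 223). The two roots are 87 and 136.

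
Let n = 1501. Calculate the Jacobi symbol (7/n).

Reciprocity: 7 ≡ 3 and 1501 ≡ 1 (mod 4), so (7/1501) = +(1501/7).
Reduce top mod 7: now compute (3/7).
Reciprocity: 3 ≡ 3 and 7 ≡ 3 (mod 4), so (3/7) = −(7/3).
Reduce top mod 3: now compute (1/3).
Reached (1/3) = 1. Collecting the sign flips along the way, the symbol is -1.

-1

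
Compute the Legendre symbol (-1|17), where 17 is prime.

First reduce: -1 ≡ 16 (mod 17).
Pull out 2^4: since 17 ≡ 1 (mod 8), (2/17) = +1, so (2/17)^4 = +1.
Reached (1/17) = 1. Collecting the sign flips along the way, the symbol is +1.

1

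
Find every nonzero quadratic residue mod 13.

1, 3, 4, 9, 10, 12

Square k = 1,…,6 (k and 13−k give the same square):
1²=1, 2²=4, 3²=9, 4²≡3, 5²≡12, 6²≡10 (mod 13).
So the quadratic residues mod 13 are {1, 3, 4, 9, 10, 12}.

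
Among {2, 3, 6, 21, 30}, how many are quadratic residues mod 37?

3

(2/37) = -1 → non-residue.
(3/37) = +1 → QR.
(6/37) = -1 → non-residue.
(21/37) = +1 → QR.
(30/37) = +1 → QR.
Total quadratic residues among the 5: 3.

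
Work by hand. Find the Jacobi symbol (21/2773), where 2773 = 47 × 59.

1

Reciprocity: 21 ≡ 1 and 2773 ≡ 1 (mod 4), so (21/2773) = +(2773/21).
Reduce top mod 21: now compute (1/21).
Reached (1/21) = 1. Collecting the sign flips along the way, the symbol is +1.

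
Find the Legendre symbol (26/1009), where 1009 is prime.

-1

Pull out 2: since 1009 ≡ 1 (mod 8), (2/1009) = +1.
Reciprocity: 13 ≡ 1 and 1009 ≡ 1 (mod 4), so (13/1009) = +(1009/13).
Reduce top mod 13: now compute (8/13).
Pull out 2^3: since 13 ≡ 5 (mod 8), (2/13) = -1, so (2/13)^3 = -1.
Reached (1/13) = 1. Collecting the sign flips along the way, the symbol is -1.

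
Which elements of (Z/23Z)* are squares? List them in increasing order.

1 2 3 4 6 8 9 12 13 16 18

Square k = 1,…,11 (k and 23−k give the same square):
1²=1, 2²=4, 3²=9, 4²=16, 5²≡2, 6²≡13, 7²≡3, 8²≡18, 9²≡12, 10²≡8, 11²≡6 (mod 23).
So the quadratic residues mod 23 are {1, 2, 3, 4, 6, 8, 9, 12, 13, 16, 18}.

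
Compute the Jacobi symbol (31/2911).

Reciprocity: 31 ≡ 3 and 2911 ≡ 3 (mod 4), so (31/2911) = −(2911/31).
Reduce top mod 31: now compute (28/31).
Pull out 2^2: since 31 ≡ 7 (mod 8), (2/31) = +1, so (2/31)^2 = +1.
Reciprocity: 7 ≡ 3 and 31 ≡ 3 (mod 4), so (7/31) = −(31/7).
Reduce top mod 7: now compute (3/7).
Reciprocity: 3 ≡ 3 and 7 ≡ 3 (mod 4), so (3/7) = −(7/3).
Reduce top mod 3: now compute (1/3).
Reached (1/3) = 1. Collecting the sign flips along the way, the symbol is -1.

-1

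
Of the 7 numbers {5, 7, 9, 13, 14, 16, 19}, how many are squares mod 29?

5

(5/29) = +1 → QR.
(7/29) = +1 → QR.
(9/29) = +1 → QR.
(13/29) = +1 → QR.
(14/29) = -1 → non-residue.
(16/29) = +1 → QR.
(19/29) = -1 → non-residue.
Total quadratic residues among the 7: 5.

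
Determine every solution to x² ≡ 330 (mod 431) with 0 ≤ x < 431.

54, 377

Since 431 ≡ 3 (mod 4), a square root of 330 is 330^((431+1)/4) = 330^108 mod 431.
Repeated squaring: 330^2≡288, 330^4≡192, 330^8≡229, 330^16≡290, 330^32≡55, 330^64≡8 (mod 431).
330^108 = 330^(64+32+8+4) ≡ 54 (mod 431).
Check: 54² = 2916 ≡ 330 (mod 431). The two roots are 54 and 377.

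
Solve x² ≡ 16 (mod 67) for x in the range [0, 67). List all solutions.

Since 67 ≡ 3 (mod 4), a square root of 16 is 16^((67+1)/4) = 16^17 mod 67.
Repeated squaring: 16^2≡55, 16^4≡10, 16^8≡33, 16^16≡17 (mod 67).
16^17 = 16^(16+1) ≡ 4 (mod 67).
Check: 4² = 16 ≡ 16 (mod 67). The two roots are 4 and 63.

4, 63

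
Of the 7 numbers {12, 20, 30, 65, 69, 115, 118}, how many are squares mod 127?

3

(12/127) = -1 → non-residue.
(20/127) = -1 → non-residue.
(30/127) = +1 → QR.
(65/127) = -1 → non-residue.
(69/127) = +1 → QR.
(115/127) = +1 → QR.
(118/127) = -1 → non-residue.
Total quadratic residues among the 7: 3.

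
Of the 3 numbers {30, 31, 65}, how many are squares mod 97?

2

(30/97) = -1 → non-residue.
(31/97) = +1 → QR.
(65/97) = +1 → QR.
Total quadratic residues among the 3: 2.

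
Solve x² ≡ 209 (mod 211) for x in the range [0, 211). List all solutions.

93, 118

Since 211 ≡ 3 (mod 4), a square root of 209 is 209^((211+1)/4) = 209^53 mod 211.
Repeated squaring: 209^2≡4, 209^4≡16, 209^8≡45, 209^16≡126, 209^32≡51 (mod 211).
209^53 = 209^(32+16+4+1) ≡ 93 (mod 211).
Check: 93² = 8649 ≡ 209 (mod 211). The two roots are 93 and 118.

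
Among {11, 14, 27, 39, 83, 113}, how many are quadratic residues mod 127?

(11/127) = +1 → QR.
(14/127) = -1 → non-residue.
(27/127) = -1 → non-residue.
(39/127) = -1 → non-residue.
(83/127) = -1 → non-residue.
(113/127) = +1 → QR.
Total quadratic residues among the 6: 2.

2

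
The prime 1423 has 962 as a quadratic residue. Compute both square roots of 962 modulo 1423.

602, 821

Since 1423 ≡ 3 (mod 4), a square root of 962 is 962^((1423+1)/4) = 962^356 mod 1423.
Repeated squaring: 962^2≡494, 962^4≡703, 962^8≡428, 962^16≡1040, 962^32≡120, 962^64≡170, 962^128≡440, 962^256≡72 (mod 1423).
962^356 = 962^(256+64+32+4) ≡ 602 (mod 1423).
Check: 602² = 362404 ≡ 962 (mod 1423). The two roots are 602 and 821.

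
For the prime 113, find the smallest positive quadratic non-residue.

(2/113) = +1, so 2 is a residue.
(3/113) = −1, so 3 is the smallest positive non-residue mod 113.

3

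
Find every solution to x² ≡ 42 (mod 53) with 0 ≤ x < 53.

53 ≡ 1 (mod 4), so we find a root by search.
Trying successive values, 25² = 625 ≡ 42 (mod 53). The other root is 53 − 25 = 28.

25, 28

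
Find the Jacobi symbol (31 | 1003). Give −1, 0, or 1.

1

Reciprocity: 31 ≡ 3 and 1003 ≡ 3 (mod 4), so (31/1003) = −(1003/31).
Reduce top mod 31: now compute (11/31).
Reciprocity: 11 ≡ 3 and 31 ≡ 3 (mod 4), so (11/31) = −(31/11).
Reduce top mod 11: now compute (9/11).
Reciprocity: 9 ≡ 1 and 11 ≡ 3 (mod 4), so (9/11) = +(11/9).
Reduce top mod 9: now compute (2/9).
Pull out 2: since 9 ≡ 1 (mod 8), (2/9) = +1.
Reached (1/9) = 1. Collecting the sign flips along the way, the symbol is +1.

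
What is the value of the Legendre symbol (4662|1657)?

First reduce: 4662 ≡ 1348 (mod 1657).
Pull out 2^2: since 1657 ≡ 1 (mod 8), (2/1657) = +1, so (2/1657)^2 = +1.
Reciprocity: 337 ≡ 1 and 1657 ≡ 1 (mod 4), so (337/1657) = +(1657/337).
Reduce top mod 337: now compute (309/337).
Reciprocity: 309 ≡ 1 and 337 ≡ 1 (mod 4), so (309/337) = +(337/309).
Reduce top mod 309: now compute (28/309).
Pull out 2^2: since 309 ≡ 5 (mod 8), (2/309) = -1, so (2/309)^2 = +1.
Reciprocity: 7 ≡ 3 and 309 ≡ 1 (mod 4), so (7/309) = +(309/7).
Reduce top mod 7: now compute (1/7).
Reached (1/7) = 1. Collecting the sign flips along the way, the symbol is +1.

1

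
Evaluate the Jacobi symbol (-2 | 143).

-1

First reduce: -2 ≡ 141 (mod 143).
Reciprocity: 141 ≡ 1 and 143 ≡ 3 (mod 4), so (141/143) = +(143/141).
Reduce top mod 141: now compute (2/141).
Pull out 2: since 141 ≡ 5 (mod 8), (2/141) = -1.
Reached (1/141) = 1. Collecting the sign flips along the way, the symbol is -1.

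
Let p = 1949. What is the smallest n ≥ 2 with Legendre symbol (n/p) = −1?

(2/1949) = −1, so 2 is the smallest positive non-residue mod 1949.

2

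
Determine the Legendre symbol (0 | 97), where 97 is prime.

Top reduces to 0: gcd > 1, so the symbol is 0.

0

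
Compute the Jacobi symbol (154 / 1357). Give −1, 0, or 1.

Pull out 2: since 1357 ≡ 5 (mod 8), (2/1357) = -1.
Reciprocity: 77 ≡ 1 and 1357 ≡ 1 (mod 4), so (77/1357) = +(1357/77).
Reduce top mod 77: now compute (48/77).
Pull out 2^4: since 77 ≡ 5 (mod 8), (2/77) = -1, so (2/77)^4 = +1.
Reciprocity: 3 ≡ 3 and 77 ≡ 1 (mod 4), so (3/77) = +(77/3).
Reduce top mod 3: now compute (2/3).
Pull out 2: since 3 ≡ 3 (mod 8), (2/3) = -1.
Reached (1/3) = 1. Collecting the sign flips along the way, the symbol is +1.

1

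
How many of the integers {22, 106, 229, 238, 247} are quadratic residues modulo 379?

2

(22/379) = +1 → QR.
(106/379) = +1 → QR.
(229/379) = -1 → non-residue.
(238/379) = -1 → non-residue.
(247/379) = -1 → non-residue.
Total quadratic residues among the 5: 2.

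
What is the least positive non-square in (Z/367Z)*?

(2/367) = +1, so 2 is a residue.
(3/367) = −1, so 3 is the smallest positive non-residue mod 367.

3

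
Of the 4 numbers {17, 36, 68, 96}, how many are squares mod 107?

1

(17/107) = -1 → non-residue.
(36/107) = +1 → QR.
(68/107) = -1 → non-residue.
(96/107) = -1 → non-residue.
Total quadratic residues among the 4: 1.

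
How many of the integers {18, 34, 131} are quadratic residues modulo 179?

0

(18/179) = -1 → non-residue.
(34/179) = -1 → non-residue.
(131/179) = -1 → non-residue.
Total quadratic residues among the 3: 0.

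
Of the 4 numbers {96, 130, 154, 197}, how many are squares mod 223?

2

(96/223) = -1 → non-residue.
(130/223) = +1 → QR.
(154/223) = -1 → non-residue.
(197/223) = +1 → QR.
Total quadratic residues among the 4: 2.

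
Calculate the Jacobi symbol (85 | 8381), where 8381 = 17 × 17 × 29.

0

Reciprocity: 85 ≡ 1 and 8381 ≡ 1 (mod 4), so (85/8381) = +(8381/85).
Reduce top mod 85: now compute (51/85).
Reciprocity: 51 ≡ 3 and 85 ≡ 1 (mod 4), so (51/85) = +(85/51).
Reduce top mod 51: now compute (34/51).
Pull out 2: since 51 ≡ 3 (mod 8), (2/51) = -1.
Reciprocity: 17 ≡ 1 and 51 ≡ 3 (mod 4), so (17/51) = +(51/17).
Reduce top mod 17: now compute (0/17).
Top reduces to 0: gcd > 1, so the symbol is 0.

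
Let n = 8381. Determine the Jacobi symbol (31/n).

-1

Reciprocity: 31 ≡ 3 and 8381 ≡ 1 (mod 4), so (31/8381) = +(8381/31).
Reduce top mod 31: now compute (11/31).
Reciprocity: 11 ≡ 3 and 31 ≡ 3 (mod 4), so (11/31) = −(31/11).
Reduce top mod 11: now compute (9/11).
Reciprocity: 9 ≡ 1 and 11 ≡ 3 (mod 4), so (9/11) = +(11/9).
Reduce top mod 9: now compute (2/9).
Pull out 2: since 9 ≡ 1 (mod 8), (2/9) = +1.
Reached (1/9) = 1. Collecting the sign flips along the way, the symbol is -1.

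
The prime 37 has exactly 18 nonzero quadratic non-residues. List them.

2, 5, 6, 8, 13, 14, 15, 17, 18, 19, 20, 22, 23, 24, 29, 31, 32, 35

Square k = 1,…,18 (k and 37−k give the same square):
1²=1, 2²=4, 3²=9, 4²=16, 5²=25, 6²=36, 7²≡12, 8²≡27, 9²≡7, 10²≡26, 11²≡10, 12²≡33, 13²≡21, 14²≡11, 15²≡3, 16²≡34, 17²≡30, 18²≡28 (mod 37).
The residues are {1, 3, 4, 7, 9, 10, 11, 12, 16, 21, 25, 26, 27, 28, 30, 33, 34, 36}; the non-residues are the remaining 18 nonzero classes.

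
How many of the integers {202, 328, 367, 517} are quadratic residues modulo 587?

1

(202/587) = -1 → non-residue.
(328/587) = +1 → QR.
(367/587) = -1 → non-residue.
(517/587) = -1 → non-residue.
Total quadratic residues among the 4: 1.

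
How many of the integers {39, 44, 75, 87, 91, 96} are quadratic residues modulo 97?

4

(39/97) = -1 → non-residue.
(44/97) = +1 → QR.
(75/97) = +1 → QR.
(87/97) = -1 → non-residue.
(91/97) = +1 → QR.
(96/97) = +1 → QR.
Total quadratic residues among the 6: 4.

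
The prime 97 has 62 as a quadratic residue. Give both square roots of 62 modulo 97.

16, 81

97 ≡ 1 (mod 4), so we find a root by search.
Trying successive values, 16² = 256 ≡ 62 (mod 97). The other root is 97 − 16 = 81.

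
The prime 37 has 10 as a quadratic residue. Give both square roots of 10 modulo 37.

11, 26

37 ≡ 1 (mod 4), so we find a root by search.
Trying successive values, 11² = 121 ≡ 10 (mod 37). The other root is 37 − 11 = 26.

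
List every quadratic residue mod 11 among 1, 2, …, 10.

Square k = 1,…,5 (k and 11−k give the same square):
1²=1, 2²=4, 3²=9, 4²≡5, 5²≡3 (mod 11).
So the quadratic residues mod 11 are {1, 3, 4, 5, 9}.

1, 3, 4, 5, 9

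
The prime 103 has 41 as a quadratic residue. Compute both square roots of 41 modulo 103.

Since 103 ≡ 3 (mod 4), a square root of 41 is 41^((103+1)/4) = 41^26 mod 103.
Repeated squaring: 41^2≡33, 41^4≡59, 41^8≡82, 41^16≡29 (mod 103).
41^26 = 41^(16+8+2) ≡ 91 (mod 103).
Check: 91² = 8281 ≡ 41 (mod 103). The two roots are 12 and 91.

12, 91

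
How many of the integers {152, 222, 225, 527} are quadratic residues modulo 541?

(152/541) = -1 → non-residue.
(222/541) = +1 → QR.
(225/541) = +1 → QR.
(527/541) = -1 → non-residue.
Total quadratic residues among the 4: 2.

2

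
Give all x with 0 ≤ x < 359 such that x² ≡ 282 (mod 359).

118, 241

Since 359 ≡ 3 (mod 4), a square root of 282 is 282^((359+1)/4) = 282^90 mod 359.
Repeated squaring: 282^2≡185, 282^4≡120, 282^8≡40, 282^16≡164, 282^32≡330, 282^64≡123 (mod 359).
282^90 = 282^(64+16+8+2) ≡ 241 (mod 359).
Check: 241² = 58081 ≡ 282 (mod 359). The two roots are 118 and 241.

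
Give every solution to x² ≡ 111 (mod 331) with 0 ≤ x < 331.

80, 251

Since 331 ≡ 3 (mod 4), a square root of 111 is 111^((331+1)/4) = 111^83 mod 331.
Repeated squaring: 111^2≡74, 111^4≡180, 111^8≡293, 111^16≡120, 111^32≡167, 111^64≡85 (mod 331).
111^83 = 111^(64+16+2+1) ≡ 80 (mod 331).
Check: 80² = 6400 ≡ 111 (mod 331). The two roots are 80 and 251.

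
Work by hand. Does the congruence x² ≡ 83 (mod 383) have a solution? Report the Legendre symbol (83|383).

-1

Reciprocity: 83 ≡ 3 and 383 ≡ 3 (mod 4), so (83/383) = −(383/83).
Reduce top mod 83: now compute (51/83).
Reciprocity: 51 ≡ 3 and 83 ≡ 3 (mod 4), so (51/83) = −(83/51).
Reduce top mod 51: now compute (32/51).
Pull out 2^5: since 51 ≡ 3 (mod 8), (2/51) = -1, so (2/51)^5 = -1.
Reached (1/51) = 1. Collecting the sign flips along the way, the symbol is -1.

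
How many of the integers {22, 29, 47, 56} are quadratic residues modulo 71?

(22/71) = -1 → non-residue.
(29/71) = +1 → QR.
(47/71) = -1 → non-residue.
(56/71) = -1 → non-residue.
Total quadratic residues among the 4: 1.

1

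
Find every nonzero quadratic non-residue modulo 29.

2, 3, 8, 10, 11, 12, 14, 15, 17, 18, 19, 21, 26, 27

Square k = 1,…,14 (k and 29−k give the same square):
1²=1, 2²=4, 3²=9, 4²=16, 5²=25, 6²≡7, 7²≡20, 8²≡6, 9²≡23, 10²≡13, 11²≡5, 12²≡28, 13²≡24, 14²≡22 (mod 29).
The residues are {1, 4, 5, 6, 7, 9, 13, 16, 20, 22, 23, 24, 25, 28}; the non-residues are the remaining 14 nonzero classes.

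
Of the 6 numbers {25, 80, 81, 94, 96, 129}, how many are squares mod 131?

(25/131) = +1 → QR.
(80/131) = +1 → QR.
(81/131) = +1 → QR.
(94/131) = +1 → QR.
(96/131) = -1 → non-residue.
(129/131) = +1 → QR.
Total quadratic residues among the 6: 5.

5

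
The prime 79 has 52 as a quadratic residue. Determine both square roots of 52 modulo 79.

Since 79 ≡ 3 (mod 4), a square root of 52 is 52^((79+1)/4) = 52^20 mod 79.
Repeated squaring: 52^2≡18, 52^4≡8, 52^8≡64, 52^16≡67 (mod 79).
52^20 = 52^(16+4) ≡ 62 (mod 79).
Check: 62² = 3844 ≡ 52 (mod 79). The two roots are 17 and 62.

17, 62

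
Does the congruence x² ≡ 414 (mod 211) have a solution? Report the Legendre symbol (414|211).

First reduce: 414 ≡ 203 (mod 211).
Reciprocity: 203 ≡ 3 and 211 ≡ 3 (mod 4), so (203/211) = −(211/203).
Reduce top mod 203: now compute (8/203).
Pull out 2^3: since 203 ≡ 3 (mod 8), (2/203) = -1, so (2/203)^3 = -1.
Reached (1/203) = 1. Collecting the sign flips along the way, the symbol is +1.

1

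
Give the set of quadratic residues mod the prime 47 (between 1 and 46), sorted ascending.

1 2 3 4 6 7 8 9 12 14 16 17 18 21 24 25 27 28 32 34 36 37 42

Square k = 1,…,23 (k and 47−k give the same square):
1²=1, 2²=4, 3²=9, 4²=16, 5²=25, 6²=36, 7²≡2, 8²≡17, 9²≡34, 10²≡6, 11²≡27, 12²≡3, 13²≡28, 14²≡8, 15²≡37, 16²≡21, 17²≡7, 18²≡42, 19²≡32, 20²≡24, 21²≡18, 22²≡14, 23²≡12 (mod 47).
So the quadratic residues mod 47 are {1, 2, 3, 4, 6, 7, 8, 9, 12, 14, 16, 17, 18, 21, 24, 25, 27, 28, 32, 34, 36, 37, 42}.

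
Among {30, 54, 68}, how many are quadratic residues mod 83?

2

(30/83) = +1 → QR.
(54/83) = -1 → non-residue.
(68/83) = +1 → QR.
Total quadratic residues among the 3: 2.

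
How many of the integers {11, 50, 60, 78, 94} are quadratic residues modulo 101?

(11/101) = -1 → non-residue.
(50/101) = -1 → non-residue.
(60/101) = -1 → non-residue.
(78/101) = +1 → QR.
(94/101) = -1 → non-residue.
Total quadratic residues among the 5: 1.

1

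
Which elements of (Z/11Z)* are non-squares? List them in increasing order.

Square k = 1,…,5 (k and 11−k give the same square):
1²=1, 2²=4, 3²=9, 4²≡5, 5²≡3 (mod 11).
The residues are {1, 3, 4, 5, 9}; the non-residues are the remaining 5 nonzero classes.

2 6 7 8 10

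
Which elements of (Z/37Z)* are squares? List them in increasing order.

Square k = 1,…,18 (k and 37−k give the same square):
1²=1, 2²=4, 3²=9, 4²=16, 5²=25, 6²=36, 7²≡12, 8²≡27, 9²≡7, 10²≡26, 11²≡10, 12²≡33, 13²≡21, 14²≡11, 15²≡3, 16²≡34, 17²≡30, 18²≡28 (mod 37).
So the quadratic residues mod 37 are {1, 3, 4, 7, 9, 10, 11, 12, 16, 21, 25, 26, 27, 28, 30, 33, 34, 36}.

1, 3, 4, 7, 9, 10, 11, 12, 16, 21, 25, 26, 27, 28, 30, 33, 34, 36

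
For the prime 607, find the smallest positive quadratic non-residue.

3

(2/607) = +1, so 2 is a residue.
(3/607) = −1, so 3 is the smallest positive non-residue mod 607.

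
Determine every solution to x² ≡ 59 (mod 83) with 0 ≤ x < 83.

15, 68

Since 83 ≡ 3 (mod 4), a square root of 59 is 59^((83+1)/4) = 59^21 mod 83.
Repeated squaring: 59^2≡78, 59^4≡25, 59^8≡44, 59^16≡27 (mod 83).
59^21 = 59^(16+4+1) ≡ 68 (mod 83).
Check: 68² = 4624 ≡ 59 (mod 83). The two roots are 15 and 68.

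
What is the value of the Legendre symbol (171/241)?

-1

Euler's criterion: (171/241) ≡ 171^120 (mod 241).
171^2 ≡ 80 (mod 241)
171^4 ≡ 134 (mod 241)
171^8 ≡ 122 (mod 241)
171^16 ≡ 183 (mod 241)
171^32 ≡ 231 (mod 241)
171^64 ≡ 100 (mod 241)
171^120 = 171^(64+32+16+8) ≡ 240 (mod 241).
Result is 240 ≡ −1, so (171/241) = −1.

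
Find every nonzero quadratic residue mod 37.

1 3 4 7 9 10 11 12 16 21 25 26 27 28 30 33 34 36

Square k = 1,…,18 (k and 37−k give the same square):
1²=1, 2²=4, 3²=9, 4²=16, 5²=25, 6²=36, 7²≡12, 8²≡27, 9²≡7, 10²≡26, 11²≡10, 12²≡33, 13²≡21, 14²≡11, 15²≡3, 16²≡34, 17²≡30, 18²≡28 (mod 37).
So the quadratic residues mod 37 are {1, 3, 4, 7, 9, 10, 11, 12, 16, 21, 25, 26, 27, 28, 30, 33, 34, 36}.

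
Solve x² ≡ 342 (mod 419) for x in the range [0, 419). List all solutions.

Since 419 ≡ 3 (mod 4), a square root of 342 is 342^((419+1)/4) = 342^105 mod 419.
Repeated squaring: 342^2≡63, 342^4≡198, 342^8≡237, 342^16≡23, 342^32≡110, 342^64≡368 (mod 419).
342^105 = 342^(64+32+8+1) ≡ 106 (mod 419).
Check: 106² = 11236 ≡ 342 (mod 419). The two roots are 106 and 313.

106, 313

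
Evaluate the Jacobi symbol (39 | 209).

Reciprocity: 39 ≡ 3 and 209 ≡ 1 (mod 4), so (39/209) = +(209/39).
Reduce top mod 39: now compute (14/39).
Pull out 2: since 39 ≡ 7 (mod 8), (2/39) = +1.
Reciprocity: 7 ≡ 3 and 39 ≡ 3 (mod 4), so (7/39) = −(39/7).
Reduce top mod 7: now compute (4/7).
Pull out 2^2: since 7 ≡ 7 (mod 8), (2/7) = +1, so (2/7)^2 = +1.
Reached (1/7) = 1. Collecting the sign flips along the way, the symbol is -1.

-1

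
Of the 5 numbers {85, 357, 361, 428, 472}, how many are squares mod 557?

(85/557) = -1 → non-residue.
(357/557) = -1 → non-residue.
(361/557) = +1 → QR.
(428/557) = -1 → non-residue.
(472/557) = -1 → non-residue.
Total quadratic residues among the 5: 1.

1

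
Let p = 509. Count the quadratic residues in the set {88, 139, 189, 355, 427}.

(88/509) = -1 → non-residue.
(139/509) = -1 → non-residue.
(189/509) = +1 → QR.
(355/509) = +1 → QR.
(427/509) = +1 → QR.
Total quadratic residues among the 5: 3.

3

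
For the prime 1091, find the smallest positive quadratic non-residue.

2

(2/1091) = −1, so 2 is the smallest positive non-residue mod 1091.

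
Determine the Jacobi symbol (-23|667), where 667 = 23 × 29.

First reduce: -23 ≡ 644 (mod 667).
Pull out 2^2: since 667 ≡ 3 (mod 8), (2/667) = -1, so (2/667)^2 = +1.
Reciprocity: 161 ≡ 1 and 667 ≡ 3 (mod 4), so (161/667) = +(667/161).
Reduce top mod 161: now compute (23/161).
Reciprocity: 23 ≡ 3 and 161 ≡ 1 (mod 4), so (23/161) = +(161/23).
Reduce top mod 23: now compute (0/23).
Top reduces to 0: gcd > 1, so the symbol is 0.

0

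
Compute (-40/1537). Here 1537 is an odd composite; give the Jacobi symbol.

-1

First reduce: -40 ≡ 1497 (mod 1537).
Reciprocity: 1497 ≡ 1 and 1537 ≡ 1 (mod 4), so (1497/1537) = +(1537/1497).
Reduce top mod 1497: now compute (40/1497).
Pull out 2^3: since 1497 ≡ 1 (mod 8), (2/1497) = +1, so (2/1497)^3 = +1.
Reciprocity: 5 ≡ 1 and 1497 ≡ 1 (mod 4), so (5/1497) = +(1497/5).
Reduce top mod 5: now compute (2/5).
Pull out 2: since 5 ≡ 5 (mod 8), (2/5) = -1.
Reached (1/5) = 1. Collecting the sign flips along the way, the symbol is -1.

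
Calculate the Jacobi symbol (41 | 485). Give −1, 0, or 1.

Reciprocity: 41 ≡ 1 and 485 ≡ 1 (mod 4), so (41/485) = +(485/41).
Reduce top mod 41: now compute (34/41).
Pull out 2: since 41 ≡ 1 (mod 8), (2/41) = +1.
Reciprocity: 17 ≡ 1 and 41 ≡ 1 (mod 4), so (17/41) = +(41/17).
Reduce top mod 17: now compute (7/17).
Reciprocity: 7 ≡ 3 and 17 ≡ 1 (mod 4), so (7/17) = +(17/7).
Reduce top mod 7: now compute (3/7).
Reciprocity: 3 ≡ 3 and 7 ≡ 3 (mod 4), so (3/7) = −(7/3).
Reduce top mod 3: now compute (1/3).
Reached (1/3) = 1. Collecting the sign flips along the way, the symbol is -1.

-1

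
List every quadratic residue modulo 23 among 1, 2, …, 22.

1 2 3 4 6 8 9 12 13 16 18

Square k = 1,…,11 (k and 23−k give the same square):
1²=1, 2²=4, 3²=9, 4²=16, 5²≡2, 6²≡13, 7²≡3, 8²≡18, 9²≡12, 10²≡8, 11²≡6 (mod 23).
So the quadratic residues mod 23 are {1, 2, 3, 4, 6, 8, 9, 12, 13, 16, 18}.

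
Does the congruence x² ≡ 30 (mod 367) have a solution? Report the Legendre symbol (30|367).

Euler's criterion: (30/367) ≡ 30^183 (mod 367).
30^2 ≡ 166 (mod 367)
30^4 ≡ 31 (mod 367)
30^8 ≡ 227 (mod 367)
30^16 ≡ 149 (mod 367)
30^32 ≡ 181 (mod 367)
30^64 ≡ 98 (mod 367)
30^128 ≡ 62 (mod 367)
30^183 = 30^(128+32+16+4+2+1) ≡ 1 (mod 367).
Result is 1, so (30/367) = 1.

1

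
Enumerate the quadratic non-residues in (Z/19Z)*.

Square k = 1,…,9 (k and 19−k give the same square):
1²=1, 2²=4, 3²=9, 4²=16, 5²≡6, 6²≡17, 7²≡11, 8²≡7, 9²≡5 (mod 19).
The residues are {1, 4, 5, 6, 7, 9, 11, 16, 17}; the non-residues are the remaining 9 nonzero classes.

2,3,8,10,12,13,14,15,18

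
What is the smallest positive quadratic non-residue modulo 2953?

(2/2953) = +1, so 2 is a residue.
(3/2953) = +1, so 3 is a residue.
(4/2953) = +1, so 4 is a residue.
(5/2953) = −1, so 5 is the smallest positive non-residue mod 2953.

5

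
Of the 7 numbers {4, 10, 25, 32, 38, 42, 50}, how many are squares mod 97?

4

(4/97) = +1 → QR.
(10/97) = -1 → non-residue.
(25/97) = +1 → QR.
(32/97) = +1 → QR.
(38/97) = -1 → non-residue.
(42/97) = -1 → non-residue.
(50/97) = +1 → QR.
Total quadratic residues among the 7: 4.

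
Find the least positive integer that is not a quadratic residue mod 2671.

(2/2671) = +1, so 2 is a residue.
(3/2671) = −1, so 3 is the smallest positive non-residue mod 2671.

3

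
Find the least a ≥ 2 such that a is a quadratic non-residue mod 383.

5

(2/383) = +1, so 2 is a residue.
(3/383) = +1, so 3 is a residue.
(4/383) = +1, so 4 is a residue.
(5/383) = −1, so 5 is the smallest positive non-residue mod 383.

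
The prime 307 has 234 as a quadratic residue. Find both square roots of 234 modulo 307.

Since 307 ≡ 3 (mod 4), a square root of 234 is 234^((307+1)/4) = 234^77 mod 307.
Repeated squaring: 234^2≡110, 234^4≡127, 234^8≡165, 234^16≡209, 234^32≡87, 234^64≡201 (mod 307).
234^77 = 234^(64+8+4+1) ≡ 65 (mod 307).
Check: 65² = 4225 ≡ 234 (mod 307). The two roots are 65 and 242.

65, 242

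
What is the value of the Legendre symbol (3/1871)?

1

Reciprocity: 3 ≡ 3 and 1871 ≡ 3 (mod 4), so (3/1871) = −(1871/3).
Reduce top mod 3: now compute (2/3).
Pull out 2: since 3 ≡ 3 (mod 8), (2/3) = -1.
Reached (1/3) = 1. Collecting the sign flips along the way, the symbol is +1.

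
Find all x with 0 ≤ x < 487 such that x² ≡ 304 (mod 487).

230, 257

Since 487 ≡ 3 (mod 4), a square root of 304 is 304^((487+1)/4) = 304^122 mod 487.
Repeated squaring: 304^2≡373, 304^4≡334, 304^8≡33, 304^16≡115, 304^32≡76, 304^64≡419 (mod 487).
304^122 = 304^(64+32+16+8+2) ≡ 230 (mod 487).
Check: 230² = 52900 ≡ 304 (mod 487). The two roots are 230 and 257.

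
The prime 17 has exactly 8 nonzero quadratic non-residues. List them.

Square k = 1,…,8 (k and 17−k give the same square):
1²=1, 2²=4, 3²=9, 4²=16, 5²≡8, 6²≡2, 7²≡15, 8²≡13 (mod 17).
The residues are {1, 2, 4, 8, 9, 13, 15, 16}; the non-residues are the remaining 8 nonzero classes.

3, 5, 6, 7, 10, 11, 12, 14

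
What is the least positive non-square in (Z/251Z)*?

2

(2/251) = −1, so 2 is the smallest positive non-residue mod 251.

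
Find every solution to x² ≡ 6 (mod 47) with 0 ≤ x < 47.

10, 37

Since 47 ≡ 3 (mod 4), a square root of 6 is 6^((47+1)/4) = 6^12 mod 47.
Repeated squaring: 6^2≡36, 6^4≡27, 6^8≡24 (mod 47).
6^12 = 6^(8+4) ≡ 37 (mod 47).
Check: 37² = 1369 ≡ 6 (mod 47). The two roots are 10 and 37.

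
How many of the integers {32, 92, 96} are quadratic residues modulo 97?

2

(32/97) = +1 → QR.
(92/97) = -1 → non-residue.
(96/97) = +1 → QR.
Total quadratic residues among the 3: 2.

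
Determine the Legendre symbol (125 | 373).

-1

Reciprocity: 125 ≡ 1 and 373 ≡ 1 (mod 4), so (125/373) = +(373/125).
Reduce top mod 125: now compute (123/125).
Reciprocity: 123 ≡ 3 and 125 ≡ 1 (mod 4), so (123/125) = +(125/123).
Reduce top mod 123: now compute (2/123).
Pull out 2: since 123 ≡ 3 (mod 8), (2/123) = -1.
Reached (1/123) = 1. Collecting the sign flips along the way, the symbol is -1.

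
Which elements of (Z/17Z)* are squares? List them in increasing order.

Square k = 1,…,8 (k and 17−k give the same square):
1²=1, 2²=4, 3²=9, 4²=16, 5²≡8, 6²≡2, 7²≡15, 8²≡13 (mod 17).
So the quadratic residues mod 17 are {1, 2, 4, 8, 9, 13, 15, 16}.

1 2 4 8 9 13 15 16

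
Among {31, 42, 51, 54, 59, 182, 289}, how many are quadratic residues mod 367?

5

(31/367) = +1 → QR.
(42/367) = -1 → non-residue.
(51/367) = +1 → QR.
(54/367) = -1 → non-residue.
(59/367) = +1 → QR.
(182/367) = +1 → QR.
(289/367) = +1 → QR.
Total quadratic residues among the 7: 5.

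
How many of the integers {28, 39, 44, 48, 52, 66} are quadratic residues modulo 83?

(28/83) = +1 → QR.
(39/83) = -1 → non-residue.
(44/83) = +1 → QR.
(48/83) = +1 → QR.
(52/83) = -1 → non-residue.
(66/83) = -1 → non-residue.
Total quadratic residues among the 6: 3.

3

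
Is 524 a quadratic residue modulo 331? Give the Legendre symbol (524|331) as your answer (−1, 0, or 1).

First reduce: 524 ≡ 193 (mod 331).
Reciprocity: 193 ≡ 1 and 331 ≡ 3 (mod 4), so (193/331) = +(331/193).
Reduce top mod 193: now compute (138/193).
Pull out 2: since 193 ≡ 1 (mod 8), (2/193) = +1.
Reciprocity: 69 ≡ 1 and 193 ≡ 1 (mod 4), so (69/193) = +(193/69).
Reduce top mod 69: now compute (55/69).
Reciprocity: 55 ≡ 3 and 69 ≡ 1 (mod 4), so (55/69) = +(69/55).
Reduce top mod 55: now compute (14/55).
Pull out 2: since 55 ≡ 7 (mod 8), (2/55) = +1.
Reciprocity: 7 ≡ 3 and 55 ≡ 3 (mod 4), so (7/55) = −(55/7).
Reduce top mod 7: now compute (6/7).
Pull out 2: since 7 ≡ 7 (mod 8), (2/7) = +1.
Reciprocity: 3 ≡ 3 and 7 ≡ 3 (mod 4), so (3/7) = −(7/3).
Reduce top mod 3: now compute (1/3).
Reached (1/3) = 1. Collecting the sign flips along the way, the symbol is +1.

1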